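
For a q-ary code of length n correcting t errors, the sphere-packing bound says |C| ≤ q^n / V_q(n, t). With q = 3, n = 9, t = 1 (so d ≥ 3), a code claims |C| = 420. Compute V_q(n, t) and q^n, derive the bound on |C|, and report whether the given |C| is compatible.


V_q(n, t) = 19, q^n = 19683, Hamming bound = 1035, |C| = 420 ≤ bound (satisfied).

Step 1: Compute V_q(n, t) = Σ_{j=0}^1 C(n, j) (q−1)^j.
  j = 0: C(9,0)·(2)^0 = 1·1 = 1.
  j = 1: C(9,1)·(2)^1 = 9·2 = 18.
  V_q(n, t) = 1 + 18 = 19.
Step 2: q^n = 3^9 = 19683.
Step 3: Hamming bound ⌊q^n / V_q(n,t)⌋ = ⌊19683/19⌋ = 1035.
Step 4: Compare |C| = 420 to 1035: satisfied.
The claimed |C| lies below the Hamming bound.


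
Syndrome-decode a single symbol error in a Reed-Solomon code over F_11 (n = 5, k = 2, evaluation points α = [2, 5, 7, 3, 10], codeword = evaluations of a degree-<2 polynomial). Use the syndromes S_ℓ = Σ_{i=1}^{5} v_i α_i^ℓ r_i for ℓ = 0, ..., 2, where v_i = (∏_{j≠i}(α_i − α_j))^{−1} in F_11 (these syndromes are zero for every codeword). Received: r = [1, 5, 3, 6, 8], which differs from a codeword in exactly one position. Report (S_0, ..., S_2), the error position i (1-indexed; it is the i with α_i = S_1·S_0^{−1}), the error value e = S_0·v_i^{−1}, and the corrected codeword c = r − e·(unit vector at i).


S = (10, 4, 6), error at position 3, error magnitude e = 10, c = [1, 5, 4, 6, 8].

Step 1: column multipliers v_i = (∏_{j≠i}(α_i − α_j))^{−1} mod 11.
  i = 1 (α = 2): (2−5)(2−7)(2−3)(2−10) = (−3)·(−5)·(−1)·(−8) = 120 ≡ 10, so v_1 = 10^{−1} = 10 (mod 11).
  i = 2 (α = 5): (5−2)(5−7)(5−3)(5−10) = 3·(−2)·2·(−5) = 60 ≡ 5, so v_2 = 5^{−1} = 9 (mod 11).
  i = 3 (α = 7): (7−2)(7−5)(7−3)(7−10) = 5·2·4·(−3) = −120 ≡ 1, so v_3 = 1^{−1} = 1 (mod 11).
  i = 4 (α = 3): (3−2)(3−5)(3−7)(3−10) = 1·(−2)·(−4)·(−7) = −56 ≡ 10, so v_4 = 10^{−1} = 10 (mod 11).
  i = 5 (α = 10): (10−2)(10−5)(10−7)(10−3) = 8·5·3·7 = 840 ≡ 4, so v_5 = 4^{−1} = 3 (mod 11).
  v = [10, 9, 1, 10, 3].
Step 2: syndromes of r = [1, 5, 3, 6, 8] (all sums mod 11).
  S_0 = Σ v_i r_i = 10·1 + 9·5 + 1·3 + 10·6 + 3·8 = 142 ≡ 10.
  S_1 = Σ v_i α_i r_i = 10·2·1 + 9·5·5 + 1·7·3 + 10·3·6 + 3·10·8 = 686 ≡ 4.
  α_i^2 mod 11 = [4, 3, 5, 9, 1].
  S_2 = Σ v_i α_i^2 r_i = 10·4·1 + 9·3·5 + 1·5·3 + 10·9·6 + 3·1·8 = 754 ≡ 6.
  S = (10, 4, 6) ≠ 0, so r is not a codeword (an error is present).
Step 3: locate the error. For a single error e at position i, S_ℓ = v_i·e·α_i^ℓ, so α_err = S_1/S_0.
  S_0^{−1} = 10^{−1} = 10 (mod 11), so α_err = 4·10 = 40 ≡ 7 = α_3. Error position i = 3.
  Consistency check: S_2/S_1 = 6·3 = 18 ≡ 7 = α_err ✓ (single-error assumption holds).
Step 4: error magnitude e = S_0/v_3 = S_0·∏_{j≠3}(α_3 − α_j) = 10·1 = 10 ≡ 10 (mod 11).
Step 5: correct position 3: c_3 = r_3 − e = 3 − 10 ≡ 4 (mod 11). Hence c = [1, 5, 4, 6, 8].
  Check: interpolating c through the α_i gives m(x) = 2 + 5·x (degree < 2) with m(α_i) = c_i for every i, so c is indeed a codeword.


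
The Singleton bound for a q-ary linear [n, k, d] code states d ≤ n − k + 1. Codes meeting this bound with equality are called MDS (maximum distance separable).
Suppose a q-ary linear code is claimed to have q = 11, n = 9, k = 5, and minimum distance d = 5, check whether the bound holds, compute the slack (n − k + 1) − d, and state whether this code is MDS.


Singleton RHS = n − k + 1 = 5, slack = 0, bound satisfied, MDS.

Singleton bound: d ≤ n − k + 1.
Here n = 9, k = 5, so n − k + 1 = 5.
Given d = 5, check d ≤ 5: YES.
Slack = (n − k + 1) − d = 0.
The code is MDS (slack = 0).
Description: the claimed parameters are [9, 5, 5]_11; such a code would be MDS (meets Singleton bound).


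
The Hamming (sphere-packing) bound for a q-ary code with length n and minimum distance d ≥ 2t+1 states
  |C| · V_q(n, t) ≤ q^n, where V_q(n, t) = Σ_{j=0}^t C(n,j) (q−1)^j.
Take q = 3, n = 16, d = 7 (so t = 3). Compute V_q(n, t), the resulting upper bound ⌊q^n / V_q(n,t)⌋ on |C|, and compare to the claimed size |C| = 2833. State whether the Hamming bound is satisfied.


V_q(n, t) = 4993, q^n = 43046721, Hamming bound = 8621, |C| = 2833 ≤ bound (satisfied).

Step 1: Compute V_q(n, t) = Σ_{j=0}^3 C(n, j) (q−1)^j.
  j = 0: C(16,0)·(2)^0 = 1·1 = 1.
  j = 1: C(16,1)·(2)^1 = 16·2 = 32.
  j = 2: C(16,2)·(2)^2 = 120·4 = 480.
  j = 3: C(16,3)·(2)^3 = 560·8 = 4480.
  V_q(n, t) = 1 + 32 + 480 + 4480 = 4993.
Step 2: q^n = 3^16 = 43046721.
Step 3: Hamming bound ⌊q^n / V_q(n,t)⌋ = ⌊43046721/4993⌋ = 8621.
Step 4: Compare |C| = 2833 to 8621: satisfied.
The claimed |C| lies below the Hamming bound.


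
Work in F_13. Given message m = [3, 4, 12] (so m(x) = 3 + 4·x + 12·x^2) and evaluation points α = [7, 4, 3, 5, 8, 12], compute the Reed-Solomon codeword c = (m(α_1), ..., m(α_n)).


c = [8, 3, 6, 11, 10, 11]

Message polynomial: m(x) = 3 + 4·x + 12·x^2 (mod 13).
For each evaluation point α_i, compute m(α_i) mod 13:
  α_1 = 7: Horner steps 12 → 10 → 8, so m(7) = 8.
  α_2 = 4: Horner steps 12 → 0 → 3, so m(4) = 3.
  α_3 = 3: Horner steps 12 → 1 → 6, so m(3) = 6.
  α_4 = 5: Horner steps 12 → 12 → 11, so m(5) = 11.
  α_5 = 8: Horner steps 12 → 9 → 10, so m(8) = 10.
  α_6 = 12: Horner steps 12 → 5 → 11, so m(12) = 11.
Codeword c = [8, 3, 6, 11, 10, 11] ∈ F_13^6.


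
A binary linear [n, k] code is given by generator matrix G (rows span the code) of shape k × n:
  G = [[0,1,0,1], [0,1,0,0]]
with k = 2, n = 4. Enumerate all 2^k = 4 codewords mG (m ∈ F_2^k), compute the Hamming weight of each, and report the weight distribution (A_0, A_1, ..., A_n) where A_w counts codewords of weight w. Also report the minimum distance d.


Weight distribution: A_0 = 1, A_1 = 2, A_2 = 1. Minimum distance d = 1.

Enumerate all 2^2 = 4 messages m ∈ F_2^2.
For each, compute codeword c = mG in F_2^4, then tally its weight.
  m = 00 → c = 0000, weight = 0.
  m = 10 → c = 0101, weight = 2.
  m = 01 → c = 0100, weight = 1.
  m = 11 → c = 0001, weight = 1.
Tally weights:
  weight 0: 1 codewords.
  weight 1: 2 codewords.
  weight 2: 1 codewords.
Minimum distance d = smallest w > 0 with A_w > 0 = 1.
Sanity: Σ A_w = 4 = 2^2 = 4 ✓.


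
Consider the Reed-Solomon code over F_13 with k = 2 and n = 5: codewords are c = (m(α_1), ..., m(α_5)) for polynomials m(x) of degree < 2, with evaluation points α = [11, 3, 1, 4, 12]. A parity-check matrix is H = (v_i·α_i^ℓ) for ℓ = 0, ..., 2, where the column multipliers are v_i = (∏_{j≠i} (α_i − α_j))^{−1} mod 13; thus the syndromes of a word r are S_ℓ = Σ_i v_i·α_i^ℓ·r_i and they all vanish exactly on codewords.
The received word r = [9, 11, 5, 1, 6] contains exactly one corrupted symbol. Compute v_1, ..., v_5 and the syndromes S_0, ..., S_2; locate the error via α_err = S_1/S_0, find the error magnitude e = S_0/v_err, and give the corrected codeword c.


S = (6, 7, 6), error at position 5, error magnitude e = 7, c = [9, 11, 5, 1, 12].

Step 1: column multipliers v_i = (∏_{j≠i}(α_i − α_j))^{−1} mod 13.
  i = 1 (α = 11): (11−3)(11−1)(11−4)(11−12) = 8·10·7·(−1) = −560 ≡ 12, so v_1 = 12^{−1} = 12 (mod 13).
  i = 2 (α = 3): (3−11)(3−1)(3−4)(3−12) = (−8)·2·(−1)·(−9) = −144 ≡ 12, so v_2 = 12^{−1} = 12 (mod 13).
  i = 3 (α = 1): (1−11)(1−3)(1−4)(1−12) = (−10)·(−2)·(−3)·(−11) = 660 ≡ 10, so v_3 = 10^{−1} = 4 (mod 13).
  i = 4 (α = 4): (4−11)(4−3)(4−1)(4−12) = (−7)·1·3·(−8) = 168 ≡ 12, so v_4 = 12^{−1} = 12 (mod 13).
  i = 5 (α = 12): (12−11)(12−3)(12−1)(12−4) = 1·9·11·8 = 792 ≡ 12, so v_5 = 12^{−1} = 12 (mod 13).
  v = [12, 12, 4, 12, 12].
Step 2: syndromes of r = [9, 11, 5, 1, 6] (all sums mod 13).
  S_0 = Σ v_i r_i = 12·9 + 12·11 + 4·5 + 12·1 + 12·6 = 344 ≡ 6.
  S_1 = Σ v_i α_i r_i = 12·11·9 + 12·3·11 + 4·1·5 + 12·4·1 + 12·12·6 = 2516 ≡ 7.
  α_i^2 mod 13 = [4, 9, 1, 3, 1].
  S_2 = Σ v_i α_i^2 r_i = 12·4·9 + 12·9·11 + 4·1·5 + 12·3·1 + 12·1·6 = 1748 ≡ 6.
  S = (6, 7, 6) ≠ 0, so r is not a codeword (an error is present).
Step 3: locate the error. For a single error e at position i, S_ℓ = v_i·e·α_i^ℓ, so α_err = S_1/S_0.
  S_0^{−1} = 6^{−1} = 11 (mod 13), so α_err = 7·11 = 77 ≡ 12 = α_5. Error position i = 5.
  Consistency check: S_2/S_1 = 6·2 = 12 ≡ 12 = α_err ✓ (single-error assumption holds).
Step 4: error magnitude e = S_0/v_5 = S_0·∏_{j≠5}(α_5 − α_j) = 6·12 = 72 ≡ 7 (mod 13).
Step 5: correct position 5: c_5 = r_5 − e = 6 − 7 ≡ 12 (mod 13). Hence c = [9, 11, 5, 1, 12].
  Check: interpolating c through the α_i gives m(x) = 2 + 3·x (degree < 2) with m(α_i) = c_i for every i, so c is indeed a codeword.


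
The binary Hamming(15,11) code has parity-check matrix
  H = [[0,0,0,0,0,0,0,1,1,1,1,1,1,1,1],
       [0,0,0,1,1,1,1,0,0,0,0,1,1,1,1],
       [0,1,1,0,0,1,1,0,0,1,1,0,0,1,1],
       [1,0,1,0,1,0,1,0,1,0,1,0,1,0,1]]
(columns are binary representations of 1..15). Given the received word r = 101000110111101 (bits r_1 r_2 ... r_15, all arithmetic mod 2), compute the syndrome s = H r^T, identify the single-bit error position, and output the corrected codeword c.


s = (0, 0, 1, 0)^T, error position = 2, corrected codeword c = 111000110111101

Compute s = H r^T mod 2 one row at a time:
  s_1 = 1 + 0 + 1 + 1 + 1 + 1 + 0 + 1 = 6 ≡ 0 (mod 2).
  s_2 = 0 + 0 + 0 + 1 + 1 + 1 + 0 + 1 = 4 ≡ 0 (mod 2).
  s_3 = 0 + 1 + 0 + 1 + 1 + 1 + 0 + 1 = 5 ≡ 1 (mod 2).
  s_4 = 1 + 1 + 0 + 1 + 0 + 1 + 1 + 1 = 6 ≡ 0 (mod 2).
s = (0, 0, 1, 0)^T — this equals column 2 of H (binary 0010), so error is at position 2.
Correct: flip bit 2 of r = 101000110111101 to get c = 111000110111101.


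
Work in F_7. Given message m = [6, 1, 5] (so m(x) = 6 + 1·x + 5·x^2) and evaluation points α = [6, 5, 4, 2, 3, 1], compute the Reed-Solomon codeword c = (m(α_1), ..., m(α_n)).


c = [3, 3, 6, 0, 5, 5]

Message polynomial: m(x) = 6 + 1·x + 5·x^2 (mod 7).
For each evaluation point α_i, compute m(α_i) mod 7:
  α_1 = 6: Horner steps 5 → 3 → 3, so m(6) = 3.
  α_2 = 5: Horner steps 5 → 5 → 3, so m(5) = 3.
  α_3 = 4: Horner steps 5 → 0 → 6, so m(4) = 6.
  α_4 = 2: Horner steps 5 → 4 → 0, so m(2) = 0.
  α_5 = 3: Horner steps 5 → 2 → 5, so m(3) = 5.
  α_6 = 1: Horner steps 5 → 6 → 5, so m(1) = 5.
Codeword c = [3, 3, 6, 0, 5, 5] ∈ F_7^6.


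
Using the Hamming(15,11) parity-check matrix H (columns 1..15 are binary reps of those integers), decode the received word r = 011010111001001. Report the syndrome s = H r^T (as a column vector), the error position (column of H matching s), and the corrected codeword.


s = (0, 0, 0, 1)^T, error position = 1, corrected codeword c = 111010111001001

Compute s = H r^T mod 2 one row at a time:
  s_1 = 1 + 1 + 0 + 0 + 1 + 0 + 0 + 1 = 4 ≡ 0 (mod 2).
  s_2 = 0 + 1 + 0 + 1 + 1 + 0 + 0 + 1 = 4 ≡ 0 (mod 2).
  s_3 = 1 + 1 + 0 + 1 + 0 + 0 + 0 + 1 = 4 ≡ 0 (mod 2).
  s_4 = 0 + 1 + 1 + 1 + 1 + 0 + 0 + 1 = 5 ≡ 1 (mod 2).
s = (0, 0, 0, 1)^T — this equals column 1 of H (binary 0001), so error is at position 1.
Correct: flip bit 1 of r = 011010111001001 to get c = 111010111001001.


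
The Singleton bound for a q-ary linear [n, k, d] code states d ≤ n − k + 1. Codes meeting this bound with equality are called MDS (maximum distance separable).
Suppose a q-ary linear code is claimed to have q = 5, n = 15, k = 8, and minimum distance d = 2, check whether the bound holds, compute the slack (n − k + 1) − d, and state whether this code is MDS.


Singleton RHS = n − k + 1 = 8, slack = 6, bound satisfied, not MDS.

Singleton bound: d ≤ n − k + 1.
Here n = 15, k = 8, so n − k + 1 = 8.
Given d = 2, check d ≤ 8: YES.
Slack = (n − k + 1) − d = 6.
The code is NOT MDS (slack = 6 > 0).
Description: the claimed parameters are [15, 8, 2]_5; such a code would be non-MDS.


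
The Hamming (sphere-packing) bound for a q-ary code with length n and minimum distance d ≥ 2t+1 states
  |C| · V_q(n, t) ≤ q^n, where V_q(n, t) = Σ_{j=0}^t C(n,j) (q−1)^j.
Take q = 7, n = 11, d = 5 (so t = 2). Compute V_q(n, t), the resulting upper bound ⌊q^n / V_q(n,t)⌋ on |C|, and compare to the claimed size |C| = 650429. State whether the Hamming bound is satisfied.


V_q(n, t) = 2047, q^n = 1977326743, Hamming bound = 965963, |C| = 650429 ≤ bound (satisfied).

Step 1: Compute V_q(n, t) = Σ_{j=0}^2 C(n, j) (q−1)^j.
  j = 0: C(11,0)·(6)^0 = 1·1 = 1.
  j = 1: C(11,1)·(6)^1 = 11·6 = 66.
  j = 2: C(11,2)·(6)^2 = 55·36 = 1980.
  V_q(n, t) = 1 + 66 + 1980 = 2047.
Step 2: q^n = 7^11 = 1977326743.
Step 3: Hamming bound ⌊q^n / V_q(n,t)⌋ = ⌊1977326743/2047⌋ = 965963.
Step 4: Compare |C| = 650429 to 965963: satisfied.
The claimed |C| lies below the Hamming bound.


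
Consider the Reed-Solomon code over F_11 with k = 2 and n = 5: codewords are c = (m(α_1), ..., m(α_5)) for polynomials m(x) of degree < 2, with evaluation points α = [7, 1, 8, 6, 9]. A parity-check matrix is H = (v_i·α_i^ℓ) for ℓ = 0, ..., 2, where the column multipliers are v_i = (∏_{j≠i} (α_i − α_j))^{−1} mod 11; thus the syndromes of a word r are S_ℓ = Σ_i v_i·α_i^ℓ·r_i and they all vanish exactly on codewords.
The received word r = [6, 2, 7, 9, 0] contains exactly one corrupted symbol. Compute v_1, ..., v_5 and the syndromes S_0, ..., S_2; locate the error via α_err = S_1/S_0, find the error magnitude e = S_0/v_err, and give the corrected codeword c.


S = (6, 4, 10), error at position 3, error magnitude e = 4, c = [6, 2, 3, 9, 0].

Step 1: column multipliers v_i = (∏_{j≠i}(α_i − α_j))^{−1} mod 11.
  i = 1 (α = 7): (7−1)(7−8)(7−6)(7−9) = 6·(−1)·1·(−2) = 12 ≡ 1, so v_1 = 1^{−1} = 1 (mod 11).
  i = 2 (α = 1): (1−7)(1−8)(1−6)(1−9) = (−6)·(−7)·(−5)·(−8) = 1680 ≡ 8, so v_2 = 8^{−1} = 7 (mod 11).
  i = 3 (α = 8): (8−7)(8−1)(8−6)(8−9) = 1·7·2·(−1) = −14 ≡ 8, so v_3 = 8^{−1} = 7 (mod 11).
  i = 4 (α = 6): (6−7)(6−1)(6−8)(6−9) = (−1)·5·(−2)·(−3) = −30 ≡ 3, so v_4 = 3^{−1} = 4 (mod 11).
  i = 5 (α = 9): (9−7)(9−1)(9−8)(9−6) = 2·8·1·3 = 48 ≡ 4, so v_5 = 4^{−1} = 3 (mod 11).
  v = [1, 7, 7, 4, 3].
Step 2: syndromes of r = [6, 2, 7, 9, 0] (all sums mod 11).
  S_0 = Σ v_i r_i = 1·6 + 7·2 + 7·7 + 4·9 + 3·0 = 105 ≡ 6.
  S_1 = Σ v_i α_i r_i = 1·7·6 + 7·1·2 + 7·8·7 + 4·6·9 + 3·9·0 = 664 ≡ 4.
  α_i^2 mod 11 = [5, 1, 9, 3, 4].
  S_2 = Σ v_i α_i^2 r_i = 1·5·6 + 7·1·2 + 7·9·7 + 4·3·9 + 3·4·0 = 593 ≡ 10.
  S = (6, 4, 10) ≠ 0, so r is not a codeword (an error is present).
Step 3: locate the error. For a single error e at position i, S_ℓ = v_i·e·α_i^ℓ, so α_err = S_1/S_0.
  S_0^{−1} = 6^{−1} = 2 (mod 11), so α_err = 4·2 = 8 ≡ 8 = α_3. Error position i = 3.
  Consistency check: S_2/S_1 = 10·3 = 30 ≡ 8 = α_err ✓ (single-error assumption holds).
Step 4: error magnitude e = S_0/v_3 = S_0·∏_{j≠3}(α_3 − α_j) = 6·8 = 48 ≡ 4 (mod 11).
Step 5: correct position 3: c_3 = r_3 − e = 7 − 4 ≡ 3 (mod 11). Hence c = [6, 2, 3, 9, 0].
  Check: interpolating c through the α_i gives m(x) = 5 + 8·x (degree < 2) with m(α_i) = c_i for every i, so c is indeed a codeword.


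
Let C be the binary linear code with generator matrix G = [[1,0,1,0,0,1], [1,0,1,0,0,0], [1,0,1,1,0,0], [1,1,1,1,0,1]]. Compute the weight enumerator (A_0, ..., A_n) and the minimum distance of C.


Weight distribution: A_0 = 1, A_1 = 3, A_2 = 4, A_3 = 4, A_4 = 3, A_5 = 1. Minimum distance d = 1.

Enumerate all 2^4 = 16 messages m ∈ F_2^4.
For each, compute codeword c = mG in F_2^6, then tally its weight.
  m = 0000 → c = 000000, weight = 0.
  m = 1000 → c = 101001, weight = 3.
  m = 0100 → c = 101000, weight = 2.
  m = 1100 → c = 000001, weight = 1.
  m = 0010 → c = 101100, weight = 3.
  m = 1010 → c = 000101, weight = 2.
  m = 0110 → c = 000100, weight = 1.
  m = 1110 → c = 101101, weight = 4.
  m = 0001 → c = 111101, weight = 5.
  m = 1001 → c = 010100, weight = 2.
  m = 0101 → c = 010101, weight = 3.
  m = 1101 → c = 111100, weight = 4.
  m = 0011 → c = 010001, weight = 2.
  m = 1011 → c = 111000, weight = 3.
  m = 0111 → c = 111001, weight = 4.
  m = 1111 → c = 010000, weight = 1.
Tally weights:
  weight 0: 1 codewords.
  weight 1: 3 codewords.
  weight 2: 4 codewords.
  weight 3: 4 codewords.
  weight 4: 3 codewords.
  weight 5: 1 codewords.
Minimum distance d = smallest w > 0 with A_w > 0 = 1.
Sanity: Σ A_w = 16 = 2^4 = 16 ✓.


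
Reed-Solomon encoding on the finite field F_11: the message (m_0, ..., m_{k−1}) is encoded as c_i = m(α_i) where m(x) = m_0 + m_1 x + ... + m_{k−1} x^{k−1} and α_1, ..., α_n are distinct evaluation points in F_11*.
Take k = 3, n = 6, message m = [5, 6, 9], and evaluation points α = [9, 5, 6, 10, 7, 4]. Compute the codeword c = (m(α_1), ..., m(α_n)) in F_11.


c = [7, 7, 2, 8, 4, 8]

Message polynomial: m(x) = 5 + 6·x + 9·x^2 (mod 11).
For each evaluation point α_i, compute m(α_i) mod 11:
  α_1 = 9: Horner steps 9 → 10 → 7, so m(9) = 7.
  α_2 = 5: Horner steps 9 → 7 → 7, so m(5) = 7.
  α_3 = 6: Horner steps 9 → 5 → 2, so m(6) = 2.
  α_4 = 10: Horner steps 9 → 8 → 8, so m(10) = 8.
  α_5 = 7: Horner steps 9 → 3 → 4, so m(7) = 4.
  α_6 = 4: Horner steps 9 → 9 → 8, so m(4) = 8.
Codeword c = [7, 7, 2, 8, 4, 8] ∈ F_11^6.


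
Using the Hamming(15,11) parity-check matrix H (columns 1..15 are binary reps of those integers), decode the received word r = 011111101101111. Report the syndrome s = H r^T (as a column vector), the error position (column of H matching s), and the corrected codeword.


s = (0, 0, 1, 0)^T, error position = 2, corrected codeword c = 001111101101111

Compute s = H r^T mod 2 one row at a time:
  s_1 = 0 + 1 + 1 + 0 + 1 + 1 + 1 + 1 = 6 ≡ 0 (mod 2).
  s_2 = 1 + 1 + 1 + 1 + 1 + 1 + 1 + 1 = 8 ≡ 0 (mod 2).
  s_3 = 1 + 1 + 1 + 1 + 1 + 0 + 1 + 1 = 7 ≡ 1 (mod 2).
  s_4 = 0 + 1 + 1 + 1 + 1 + 0 + 1 + 1 = 6 ≡ 0 (mod 2).
s = (0, 0, 1, 0)^T — this equals column 2 of H (binary 0010), so error is at position 2.
Correct: flip bit 2 of r = 011111101101111 to get c = 001111101101111.


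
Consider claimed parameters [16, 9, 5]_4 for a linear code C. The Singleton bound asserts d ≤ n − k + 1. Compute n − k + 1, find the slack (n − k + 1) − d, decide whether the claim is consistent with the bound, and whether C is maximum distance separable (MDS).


Singleton RHS = n − k + 1 = 8, slack = 3, bound satisfied, not MDS.

Singleton bound: d ≤ n − k + 1.
Here n = 16, k = 9, so n − k + 1 = 8.
Given d = 5, check d ≤ 8: YES.
Slack = (n − k + 1) − d = 3.
The code is NOT MDS (slack = 3 > 0).
Description: the claimed parameters are [16, 9, 5]_4; such a code would be non-MDS.


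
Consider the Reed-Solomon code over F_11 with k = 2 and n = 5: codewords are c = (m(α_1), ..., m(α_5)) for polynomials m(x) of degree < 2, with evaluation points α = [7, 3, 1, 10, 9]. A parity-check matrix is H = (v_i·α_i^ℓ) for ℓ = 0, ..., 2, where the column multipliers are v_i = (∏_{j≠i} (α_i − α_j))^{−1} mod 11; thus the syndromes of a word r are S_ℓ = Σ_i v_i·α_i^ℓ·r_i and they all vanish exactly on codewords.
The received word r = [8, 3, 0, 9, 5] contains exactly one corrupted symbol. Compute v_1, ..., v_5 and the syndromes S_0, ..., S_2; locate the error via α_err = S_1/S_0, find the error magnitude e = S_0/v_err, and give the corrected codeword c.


S = (10, 10, 10), error at position 3, error magnitude e = 5, c = [8, 3, 6, 9, 5].

Step 1: column multipliers v_i = (∏_{j≠i}(α_i − α_j))^{−1} mod 11.
  i = 1 (α = 7): (7−3)(7−1)(7−10)(7−9) = 4·6·(−3)·(−2) = 144 ≡ 1, so v_1 = 1^{−1} = 1 (mod 11).
  i = 2 (α = 3): (3−7)(3−1)(3−10)(3−9) = (−4)·2·(−7)·(−6) = −336 ≡ 5, so v_2 = 5^{−1} = 9 (mod 11).
  i = 3 (α = 1): (1−7)(1−3)(1−10)(1−9) = (−6)·(−2)·(−9)·(−8) = 864 ≡ 6, so v_3 = 6^{−1} = 2 (mod 11).
  i = 4 (α = 10): (10−7)(10−3)(10−1)(10−9) = 3·7·9·1 = 189 ≡ 2, so v_4 = 2^{−1} = 6 (mod 11).
  i = 5 (α = 9): (9−7)(9−3)(9−1)(9−10) = 2·6·8·(−1) = −96 ≡ 3, so v_5 = 3^{−1} = 4 (mod 11).
  v = [1, 9, 2, 6, 4].
Step 2: syndromes of r = [8, 3, 0, 9, 5] (all sums mod 11).
  S_0 = Σ v_i r_i = 1·8 + 9·3 + 2·0 + 6·9 + 4·5 = 109 ≡ 10.
  S_1 = Σ v_i α_i r_i = 1·7·8 + 9·3·3 + 2·1·0 + 6·10·9 + 4·9·5 = 857 ≡ 10.
  α_i^2 mod 11 = [5, 9, 1, 1, 4].
  S_2 = Σ v_i α_i^2 r_i = 1·5·8 + 9·9·3 + 2·1·0 + 6·1·9 + 4·4·5 = 417 ≡ 10.
  S = (10, 10, 10) ≠ 0, so r is not a codeword (an error is present).
Step 3: locate the error. For a single error e at position i, S_ℓ = v_i·e·α_i^ℓ, so α_err = S_1/S_0.
  S_0^{−1} = 10^{−1} = 10 (mod 11), so α_err = 10·10 = 100 ≡ 1 = α_3. Error position i = 3.
  Consistency check: S_2/S_1 = 10·10 = 100 ≡ 1 = α_err ✓ (single-error assumption holds).
Step 4: error magnitude e = S_0/v_3 = S_0·∏_{j≠3}(α_3 − α_j) = 10·6 = 60 ≡ 5 (mod 11).
Step 5: correct position 3: c_3 = r_3 − e = 0 − 5 ≡ 6 (mod 11). Hence c = [8, 3, 6, 9, 5].
  Check: interpolating c through the α_i gives m(x) = 2 + 4·x (degree < 2) with m(α_i) = c_i for every i, so c is indeed a codeword.


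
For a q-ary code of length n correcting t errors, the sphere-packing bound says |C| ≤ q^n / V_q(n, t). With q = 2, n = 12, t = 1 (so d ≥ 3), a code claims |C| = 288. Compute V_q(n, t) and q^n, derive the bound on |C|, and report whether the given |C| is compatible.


V_q(n, t) = 13, q^n = 4096, Hamming bound = 315, |C| = 288 ≤ bound (satisfied).

Step 1: Compute V_q(n, t) = Σ_{j=0}^1 C(n, j) (q−1)^j.
  j = 0: C(12,0)·(1)^0 = 1·1 = 1.
  j = 1: C(12,1)·(1)^1 = 12·1 = 12.
  V_q(n, t) = 1 + 12 = 13.
Step 2: q^n = 2^12 = 4096.
Step 3: Hamming bound ⌊q^n / V_q(n,t)⌋ = ⌊4096/13⌋ = 315.
Step 4: Compare |C| = 288 to 315: satisfied.
The claimed |C| lies below the Hamming bound.


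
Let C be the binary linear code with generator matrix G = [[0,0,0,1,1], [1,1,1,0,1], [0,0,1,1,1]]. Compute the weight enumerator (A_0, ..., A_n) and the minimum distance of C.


Weight distribution: A_0 = 1, A_1 = 1, A_2 = 1, A_3 = 3, A_4 = 2. Minimum distance d = 1.

Enumerate all 2^3 = 8 messages m ∈ F_2^3.
For each, compute codeword c = mG in F_2^5, then tally its weight.
  m = 000 → c = 00000, weight = 0.
  m = 100 → c = 00011, weight = 2.
  m = 010 → c = 11101, weight = 4.
  m = 110 → c = 11110, weight = 4.
  m = 001 → c = 00111, weight = 3.
  m = 101 → c = 00100, weight = 1.
  m = 011 → c = 11010, weight = 3.
  m = 111 → c = 11001, weight = 3.
Tally weights:
  weight 0: 1 codewords.
  weight 1: 1 codewords.
  weight 2: 1 codewords.
  weight 3: 3 codewords.
  weight 4: 2 codewords.
Minimum distance d = smallest w > 0 with A_w > 0 = 1.
Sanity: Σ A_w = 8 = 2^3 = 8 ✓.


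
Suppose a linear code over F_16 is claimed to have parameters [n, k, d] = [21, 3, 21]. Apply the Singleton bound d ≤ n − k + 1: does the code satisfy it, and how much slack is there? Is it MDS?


Singleton RHS = n − k + 1 = 19, slack = -2, bound violated (no such code; not MDS).

Singleton bound: d ≤ n − k + 1.
Here n = 21, k = 3, so n − k + 1 = 19.
Given d = 21, check d ≤ 19: NO.
Slack = (n − k + 1) − d = -2.
The slack is negative: d = 21 exceeds n − k + 1 = 19 by 2, so the Singleton bound is violated and no linear [21, 3, 21]_16 code can exist. In particular it is not MDS (MDS requires d = n − k + 1 exactly).
Description: the claimed parameters are [21, 3, 21]_16; such a code would be impossible (violates the Singleton bound).


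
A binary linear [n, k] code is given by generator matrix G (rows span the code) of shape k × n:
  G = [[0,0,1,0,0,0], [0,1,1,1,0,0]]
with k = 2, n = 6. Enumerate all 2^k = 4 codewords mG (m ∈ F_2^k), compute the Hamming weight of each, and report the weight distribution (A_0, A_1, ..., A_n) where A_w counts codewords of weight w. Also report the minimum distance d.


Weight distribution: A_0 = 1, A_1 = 1, A_2 = 1, A_3 = 1. Minimum distance d = 1.

Enumerate all 2^2 = 4 messages m ∈ F_2^2.
For each, compute codeword c = mG in F_2^6, then tally its weight.
  m = 00 → c = 000000, weight = 0.
  m = 10 → c = 001000, weight = 1.
  m = 01 → c = 011100, weight = 3.
  m = 11 → c = 010100, weight = 2.
Tally weights:
  weight 0: 1 codewords.
  weight 1: 1 codewords.
  weight 2: 1 codewords.
  weight 3: 1 codewords.
Minimum distance d = smallest w > 0 with A_w > 0 = 1.
Sanity: Σ A_w = 4 = 2^2 = 4 ✓.


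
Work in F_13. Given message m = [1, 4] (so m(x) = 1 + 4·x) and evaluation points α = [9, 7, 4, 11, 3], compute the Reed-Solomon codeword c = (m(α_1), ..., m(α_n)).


c = [11, 3, 4, 6, 0]

Message polynomial: m(x) = 1 + 4·x (mod 13).
For each evaluation point α_i, compute m(α_i) mod 13:
  α_1 = 9: Horner steps 4 → 11, so m(9) = 11.
  α_2 = 7: Horner steps 4 → 3, so m(7) = 3.
  α_3 = 4: Horner steps 4 → 4, so m(4) = 4.
  α_4 = 11: Horner steps 4 → 6, so m(11) = 6.
  α_5 = 3: Horner steps 4 → 0, so m(3) = 0.
Codeword c = [11, 3, 4, 6, 0] ∈ F_13^5.


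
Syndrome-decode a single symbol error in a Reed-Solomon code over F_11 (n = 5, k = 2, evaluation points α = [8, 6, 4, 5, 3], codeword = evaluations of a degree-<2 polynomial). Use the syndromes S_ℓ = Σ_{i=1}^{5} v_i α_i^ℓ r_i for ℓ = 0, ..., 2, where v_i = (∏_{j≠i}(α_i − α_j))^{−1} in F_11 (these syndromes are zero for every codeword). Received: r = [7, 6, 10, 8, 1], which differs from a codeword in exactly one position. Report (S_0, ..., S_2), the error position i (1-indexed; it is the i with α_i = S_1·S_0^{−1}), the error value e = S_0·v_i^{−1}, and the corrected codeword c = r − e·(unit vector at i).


S = (6, 4, 10), error at position 1, error magnitude e = 5, c = [2, 6, 10, 8, 1].

Step 1: column multipliers v_i = (∏_{j≠i}(α_i − α_j))^{−1} mod 11.
  i = 1 (α = 8): (8−6)(8−4)(8−5)(8−3) = 2·4·3·5 = 120 ≡ 10, so v_1 = 10^{−1} = 10 (mod 11).
  i = 2 (α = 6): (6−8)(6−4)(6−5)(6−3) = (−2)·2·1·3 = −12 ≡ 10, so v_2 = 10^{−1} = 10 (mod 11).
  i = 3 (α = 4): (4−8)(4−6)(4−5)(4−3) = (−4)·(−2)·(−1)·1 = −8 ≡ 3, so v_3 = 3^{−1} = 4 (mod 11).
  i = 4 (α = 5): (5−8)(5−6)(5−4)(5−3) = (−3)·(−1)·1·2 = 6 ≡ 6, so v_4 = 6^{−1} = 2 (mod 11).
  i = 5 (α = 3): (3−8)(3−6)(3−4)(3−5) = (−5)·(−3)·(−1)·(−2) = 30 ≡ 8, so v_5 = 8^{−1} = 7 (mod 11).
  v = [10, 10, 4, 2, 7].
Step 2: syndromes of r = [7, 6, 10, 8, 1] (all sums mod 11).
  S_0 = Σ v_i r_i = 10·7 + 10·6 + 4·10 + 2·8 + 7·1 = 193 ≡ 6.
  S_1 = Σ v_i α_i r_i = 10·8·7 + 10·6·6 + 4·4·10 + 2·5·8 + 7·3·1 = 1181 ≡ 4.
  α_i^2 mod 11 = [9, 3, 5, 3, 9].
  S_2 = Σ v_i α_i^2 r_i = 10·9·7 + 10·3·6 + 4·5·10 + 2·3·8 + 7·9·1 = 1121 ≡ 10.
  S = (6, 4, 10) ≠ 0, so r is not a codeword (an error is present).
Step 3: locate the error. For a single error e at position i, S_ℓ = v_i·e·α_i^ℓ, so α_err = S_1/S_0.
  S_0^{−1} = 6^{−1} = 2 (mod 11), so α_err = 4·2 = 8 ≡ 8 = α_1. Error position i = 1.
  Consistency check: S_2/S_1 = 10·3 = 30 ≡ 8 = α_err ✓ (single-error assumption holds).
Step 4: error magnitude e = S_0/v_1 = S_0·∏_{j≠1}(α_1 − α_j) = 6·10 = 60 ≡ 5 (mod 11).
Step 5: correct position 1: c_1 = r_1 − e = 7 − 5 ≡ 2 (mod 11). Hence c = [2, 6, 10, 8, 1].
  Check: interpolating c through the α_i gives m(x) = 7 + 9·x (degree < 2) with m(α_i) = c_i for every i, so c is indeed a codeword.


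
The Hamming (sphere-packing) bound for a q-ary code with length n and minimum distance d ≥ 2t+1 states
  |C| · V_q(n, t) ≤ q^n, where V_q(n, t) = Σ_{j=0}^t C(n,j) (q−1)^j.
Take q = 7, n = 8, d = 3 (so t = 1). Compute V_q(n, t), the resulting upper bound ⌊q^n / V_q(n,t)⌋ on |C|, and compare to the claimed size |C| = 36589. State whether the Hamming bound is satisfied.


V_q(n, t) = 49, q^n = 5764801, Hamming bound = 117649, |C| = 36589 ≤ bound (satisfied).

Step 1: Compute V_q(n, t) = Σ_{j=0}^1 C(n, j) (q−1)^j.
  j = 0: C(8,0)·(6)^0 = 1·1 = 1.
  j = 1: C(8,1)·(6)^1 = 8·6 = 48.
  V_q(n, t) = 1 + 48 = 49.
Step 2: q^n = 7^8 = 5764801.
Step 3: Hamming bound ⌊q^n / V_q(n,t)⌋ = ⌊5764801/49⌋ = 117649.
Step 4: Compare |C| = 36589 to 117649: satisfied.
The claimed |C| lies below the Hamming bound.


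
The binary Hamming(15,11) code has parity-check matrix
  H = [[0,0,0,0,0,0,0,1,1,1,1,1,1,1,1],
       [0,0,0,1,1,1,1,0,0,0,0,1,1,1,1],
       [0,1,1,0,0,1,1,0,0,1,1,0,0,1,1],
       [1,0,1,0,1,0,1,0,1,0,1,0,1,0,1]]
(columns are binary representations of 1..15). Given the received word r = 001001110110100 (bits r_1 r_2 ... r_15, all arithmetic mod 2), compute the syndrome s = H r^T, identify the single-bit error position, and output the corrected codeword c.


s = (0, 1, 1, 0)^T, error position = 6, corrected codeword c = 001000110110100

Compute s = H r^T mod 2 one row at a time:
  s_1 = 1 + 0 + 1 + 1 + 0 + 1 + 0 + 0 = 4 ≡ 0 (mod 2).
  s_2 = 0 + 0 + 1 + 1 + 0 + 1 + 0 + 0 = 3 ≡ 1 (mod 2).
  s_3 = 0 + 1 + 1 + 1 + 1 + 1 + 0 + 0 = 5 ≡ 1 (mod 2).
  s_4 = 0 + 1 + 0 + 1 + 0 + 1 + 1 + 0 = 4 ≡ 0 (mod 2).
s = (0, 1, 1, 0)^T — this equals column 6 of H (binary 0110), so error is at position 6.
Correct: flip bit 6 of r = 001001110110100 to get c = 001000110110100.


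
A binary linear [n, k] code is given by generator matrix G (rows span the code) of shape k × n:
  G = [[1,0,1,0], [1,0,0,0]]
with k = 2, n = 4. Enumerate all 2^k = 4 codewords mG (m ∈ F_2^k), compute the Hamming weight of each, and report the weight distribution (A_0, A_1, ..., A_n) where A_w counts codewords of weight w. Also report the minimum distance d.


Weight distribution: A_0 = 1, A_1 = 2, A_2 = 1. Minimum distance d = 1.

Enumerate all 2^2 = 4 messages m ∈ F_2^2.
For each, compute codeword c = mG in F_2^4, then tally its weight.
  m = 00 → c = 0000, weight = 0.
  m = 10 → c = 1010, weight = 2.
  m = 01 → c = 1000, weight = 1.
  m = 11 → c = 0010, weight = 1.
Tally weights:
  weight 0: 1 codewords.
  weight 1: 2 codewords.
  weight 2: 1 codewords.
Minimum distance d = smallest w > 0 with A_w > 0 = 1.
Sanity: Σ A_w = 4 = 2^2 = 4 ✓.


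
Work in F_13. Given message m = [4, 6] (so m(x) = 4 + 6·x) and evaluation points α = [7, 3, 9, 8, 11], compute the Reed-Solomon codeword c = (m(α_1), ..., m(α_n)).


c = [7, 9, 6, 0, 5]

Message polynomial: m(x) = 4 + 6·x (mod 13).
For each evaluation point α_i, compute m(α_i) mod 13:
  α_1 = 7: Horner steps 6 → 7, so m(7) = 7.
  α_2 = 3: Horner steps 6 → 9, so m(3) = 9.
  α_3 = 9: Horner steps 6 → 6, so m(9) = 6.
  α_4 = 8: Horner steps 6 → 0, so m(8) = 0.
  α_5 = 11: Horner steps 6 → 5, so m(11) = 5.
Codeword c = [7, 9, 6, 0, 5] ∈ F_13^5.


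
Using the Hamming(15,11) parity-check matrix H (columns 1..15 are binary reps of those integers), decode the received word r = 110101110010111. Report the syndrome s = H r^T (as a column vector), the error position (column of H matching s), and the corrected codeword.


s = (1, 0, 0, 1)^T, error position = 9, corrected codeword c = 110101111010111

Compute s = H r^T mod 2 one row at a time:
  s_1 = 1 + 0 + 0 + 1 + 0 + 1 + 1 + 1 = 5 ≡ 1 (mod 2).
  s_2 = 1 + 0 + 1 + 1 + 0 + 1 + 1 + 1 = 6 ≡ 0 (mod 2).
  s_3 = 1 + 0 + 1 + 1 + 0 + 1 + 1 + 1 = 6 ≡ 0 (mod 2).
  s_4 = 1 + 0 + 0 + 1 + 0 + 1 + 1 + 1 = 5 ≡ 1 (mod 2).
s = (1, 0, 0, 1)^T — this equals column 9 of H (binary 1001), so error is at position 9.
Correct: flip bit 9 of r = 110101110010111 to get c = 110101111010111.


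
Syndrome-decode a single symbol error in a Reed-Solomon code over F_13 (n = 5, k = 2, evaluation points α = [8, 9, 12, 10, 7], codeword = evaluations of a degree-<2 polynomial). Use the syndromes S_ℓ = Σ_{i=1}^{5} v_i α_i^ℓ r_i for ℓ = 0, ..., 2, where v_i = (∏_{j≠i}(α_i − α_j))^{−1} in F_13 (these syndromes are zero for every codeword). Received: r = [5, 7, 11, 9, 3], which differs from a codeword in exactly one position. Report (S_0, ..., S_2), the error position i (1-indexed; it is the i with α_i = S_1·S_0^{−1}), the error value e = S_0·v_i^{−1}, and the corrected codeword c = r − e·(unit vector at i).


S = (8, 5, 8), error at position 3, error magnitude e = 11, c = [5, 7, 0, 9, 3].

Step 1: column multipliers v_i = (∏_{j≠i}(α_i − α_j))^{−1} mod 13.
  i = 1 (α = 8): (8−9)(8−12)(8−10)(8−7) = (−1)·(−4)·(−2)·1 = −8 ≡ 5, so v_1 = 5^{−1} = 8 (mod 13).
  i = 2 (α = 9): (9−8)(9−12)(9−10)(9−7) = 1·(−3)·(−1)·2 = 6 ≡ 6, so v_2 = 6^{−1} = 11 (mod 13).
  i = 3 (α = 12): (12−8)(12−9)(12−10)(12−7) = 4·3·2·5 = 120 ≡ 3, so v_3 = 3^{−1} = 9 (mod 13).
  i = 4 (α = 10): (10−8)(10−9)(10−12)(10−7) = 2·1·(−2)·3 = −12 ≡ 1, so v_4 = 1^{−1} = 1 (mod 13).
  i = 5 (α = 7): (7−8)(7−9)(7−12)(7−10) = (−1)·(−2)·(−5)·(−3) = 30 ≡ 4, so v_5 = 4^{−1} = 10 (mod 13).
  v = [8, 11, 9, 1, 10].
Step 2: syndromes of r = [5, 7, 11, 9, 3] (all sums mod 13).
  S_0 = Σ v_i r_i = 8·5 + 11·7 + 9·11 + 1·9 + 10·3 = 255 ≡ 8.
  S_1 = Σ v_i α_i r_i = 8·8·5 + 11·9·7 + 9·12·11 + 1·10·9 + 10·7·3 = 2501 ≡ 5.
  α_i^2 mod 13 = [12, 3, 1, 9, 10].
  S_2 = Σ v_i α_i^2 r_i = 8·12·5 + 11·3·7 + 9·1·11 + 1·9·9 + 10·10·3 = 1191 ≡ 8.
  S = (8, 5, 8) ≠ 0, so r is not a codeword (an error is present).
Step 3: locate the error. For a single error e at position i, S_ℓ = v_i·e·α_i^ℓ, so α_err = S_1/S_0.
  S_0^{−1} = 8^{−1} = 5 (mod 13), so α_err = 5·5 = 25 ≡ 12 = α_3. Error position i = 3.
  Consistency check: S_2/S_1 = 8·8 = 64 ≡ 12 = α_err ✓ (single-error assumption holds).
Step 4: error magnitude e = S_0/v_3 = S_0·∏_{j≠3}(α_3 − α_j) = 8·3 = 24 ≡ 11 (mod 13).
Step 5: correct position 3: c_3 = r_3 − e = 11 − 11 ≡ 0 (mod 13). Hence c = [5, 7, 0, 9, 3].
  Check: interpolating c through the α_i gives m(x) = 2 + 2·x (degree < 2) with m(α_i) = c_i for every i, so c is indeed a codeword.


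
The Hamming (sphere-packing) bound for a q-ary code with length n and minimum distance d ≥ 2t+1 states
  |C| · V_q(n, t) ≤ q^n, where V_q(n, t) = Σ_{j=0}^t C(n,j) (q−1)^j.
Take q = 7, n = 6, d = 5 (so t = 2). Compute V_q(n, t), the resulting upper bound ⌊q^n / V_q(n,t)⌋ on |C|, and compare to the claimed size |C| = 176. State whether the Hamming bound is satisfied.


V_q(n, t) = 577, q^n = 117649, Hamming bound = 203, |C| = 176 ≤ bound (satisfied).

Step 1: Compute V_q(n, t) = Σ_{j=0}^2 C(n, j) (q−1)^j.
  j = 0: C(6,0)·(6)^0 = 1·1 = 1.
  j = 1: C(6,1)·(6)^1 = 6·6 = 36.
  j = 2: C(6,2)·(6)^2 = 15·36 = 540.
  V_q(n, t) = 1 + 36 + 540 = 577.
Step 2: q^n = 7^6 = 117649.
Step 3: Hamming bound ⌊q^n / V_q(n,t)⌋ = ⌊117649/577⌋ = 203.
Step 4: Compare |C| = 176 to 203: satisfied.
The claimed |C| lies below the Hamming bound.


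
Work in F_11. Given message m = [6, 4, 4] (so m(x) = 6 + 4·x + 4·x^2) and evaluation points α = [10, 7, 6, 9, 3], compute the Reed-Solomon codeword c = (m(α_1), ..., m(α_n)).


c = [6, 10, 9, 3, 10]

Message polynomial: m(x) = 6 + 4·x + 4·x^2 (mod 11).
For each evaluation point α_i, compute m(α_i) mod 11:
  α_1 = 10: Horner steps 4 → 0 → 6, so m(10) = 6.
  α_2 = 7: Horner steps 4 → 10 → 10, so m(7) = 10.
  α_3 = 6: Horner steps 4 → 6 → 9, so m(6) = 9.
  α_4 = 9: Horner steps 4 → 7 → 3, so m(9) = 3.
  α_5 = 3: Horner steps 4 → 5 → 10, so m(3) = 10.
Codeword c = [6, 10, 9, 3, 10] ∈ F_11^5.


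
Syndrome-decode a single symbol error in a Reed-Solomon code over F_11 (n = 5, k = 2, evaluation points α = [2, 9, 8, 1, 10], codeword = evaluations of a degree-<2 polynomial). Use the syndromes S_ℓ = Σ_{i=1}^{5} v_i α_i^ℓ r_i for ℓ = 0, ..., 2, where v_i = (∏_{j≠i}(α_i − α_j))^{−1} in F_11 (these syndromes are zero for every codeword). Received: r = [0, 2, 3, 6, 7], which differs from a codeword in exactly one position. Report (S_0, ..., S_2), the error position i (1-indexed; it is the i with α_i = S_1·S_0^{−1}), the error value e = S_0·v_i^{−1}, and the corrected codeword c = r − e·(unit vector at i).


S = (4, 10, 3), error at position 3, error magnitude e = 6, c = [0, 2, 8, 6, 7].

Step 1: column multipliers v_i = (∏_{j≠i}(α_i − α_j))^{−1} mod 11.
  i = 1 (α = 2): (2−9)(2−8)(2−1)(2−10) = (−7)·(−6)·1·(−8) = −336 ≡ 5, so v_1 = 5^{−1} = 9 (mod 11).
  i = 2 (α = 9): (9−2)(9−8)(9−1)(9−10) = 7·1·8·(−1) = −56 ≡ 10, so v_2 = 10^{−1} = 10 (mod 11).
  i = 3 (α = 8): (8−2)(8−9)(8−1)(8−10) = 6·(−1)·7·(−2) = 84 ≡ 7, so v_3 = 7^{−1} = 8 (mod 11).
  i = 4 (α = 1): (1−2)(1−9)(1−8)(1−10) = (−1)·(−8)·(−7)·(−9) = 504 ≡ 9, so v_4 = 9^{−1} = 5 (mod 11).
  i = 5 (α = 10): (10−2)(10−9)(10−8)(10−1) = 8·1·2·9 = 144 ≡ 1, so v_5 = 1^{−1} = 1 (mod 11).
  v = [9, 10, 8, 5, 1].
Step 2: syndromes of r = [0, 2, 3, 6, 7] (all sums mod 11).
  S_0 = Σ v_i r_i = 9·0 + 10·2 + 8·3 + 5·6 + 1·7 = 81 ≡ 4.
  S_1 = Σ v_i α_i r_i = 9·2·0 + 10·9·2 + 8·8·3 + 5·1·6 + 1·10·7 = 472 ≡ 10.
  α_i^2 mod 11 = [4, 4, 9, 1, 1].
  S_2 = Σ v_i α_i^2 r_i = 9·4·0 + 10·4·2 + 8·9·3 + 5·1·6 + 1·1·7 = 333 ≡ 3.
  S = (4, 10, 3) ≠ 0, so r is not a codeword (an error is present).
Step 3: locate the error. For a single error e at position i, S_ℓ = v_i·e·α_i^ℓ, so α_err = S_1/S_0.
  S_0^{−1} = 4^{−1} = 3 (mod 11), so α_err = 10·3 = 30 ≡ 8 = α_3. Error position i = 3.
  Consistency check: S_2/S_1 = 3·10 = 30 ≡ 8 = α_err ✓ (single-error assumption holds).
Step 4: error magnitude e = S_0/v_3 = S_0·∏_{j≠3}(α_3 − α_j) = 4·7 = 28 ≡ 6 (mod 11).
Step 5: correct position 3: c_3 = r_3 − e = 3 − 6 ≡ 8 (mod 11). Hence c = [0, 2, 8, 6, 7].
  Check: interpolating c through the α_i gives m(x) = 1 + 5·x (degree < 2) with m(α_i) = c_i for every i, so c is indeed a codeword.


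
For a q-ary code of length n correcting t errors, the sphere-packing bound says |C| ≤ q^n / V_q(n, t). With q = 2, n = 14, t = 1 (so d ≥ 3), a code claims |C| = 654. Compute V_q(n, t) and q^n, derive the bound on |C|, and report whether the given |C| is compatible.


V_q(n, t) = 15, q^n = 16384, Hamming bound = 1092, |C| = 654 ≤ bound (satisfied).

Step 1: Compute V_q(n, t) = Σ_{j=0}^1 C(n, j) (q−1)^j.
  j = 0: C(14,0)·(1)^0 = 1·1 = 1.
  j = 1: C(14,1)·(1)^1 = 14·1 = 14.
  V_q(n, t) = 1 + 14 = 15.
Step 2: q^n = 2^14 = 16384.
Step 3: Hamming bound ⌊q^n / V_q(n,t)⌋ = ⌊16384/15⌋ = 1092.
Step 4: Compare |C| = 654 to 1092: satisfied.
The claimed |C| lies below the Hamming bound.


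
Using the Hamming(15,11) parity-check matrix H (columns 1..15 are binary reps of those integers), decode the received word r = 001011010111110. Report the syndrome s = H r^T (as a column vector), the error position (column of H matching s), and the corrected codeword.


s = (0, 1, 1, 0)^T, error position = 6, corrected codeword c = 001010010111110

Compute s = H r^T mod 2 one row at a time:
  s_1 = 1 + 0 + 1 + 1 + 1 + 1 + 1 + 0 = 6 ≡ 0 (mod 2).
  s_2 = 0 + 1 + 1 + 0 + 1 + 1 + 1 + 0 = 5 ≡ 1 (mod 2).
  s_3 = 0 + 1 + 1 + 0 + 1 + 1 + 1 + 0 = 5 ≡ 1 (mod 2).
  s_4 = 0 + 1 + 1 + 0 + 0 + 1 + 1 + 0 = 4 ≡ 0 (mod 2).
s = (0, 1, 1, 0)^T — this equals column 6 of H (binary 0110), so error is at position 6.
Correct: flip bit 6 of r = 001011010111110 to get c = 001010010111110.


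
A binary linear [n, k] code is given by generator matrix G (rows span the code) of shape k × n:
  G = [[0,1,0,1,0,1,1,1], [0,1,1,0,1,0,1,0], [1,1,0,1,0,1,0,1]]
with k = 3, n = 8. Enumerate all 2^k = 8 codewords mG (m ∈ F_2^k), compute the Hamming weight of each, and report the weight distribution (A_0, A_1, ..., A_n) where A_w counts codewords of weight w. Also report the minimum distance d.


Weight distribution: A_0 = 1, A_2 = 1, A_4 = 2, A_5 = 3, A_7 = 1. Minimum distance d = 2.

Enumerate all 2^3 = 8 messages m ∈ F_2^3.
For each, compute codeword c = mG in F_2^8, then tally its weight.
  m = 000 → c = 00000000, weight = 0.
  m = 100 → c = 01010111, weight = 5.
  m = 010 → c = 01101010, weight = 4.
  m = 110 → c = 00111101, weight = 5.
  m = 001 → c = 11010101, weight = 5.
  m = 101 → c = 10000010, weight = 2.
  m = 011 → c = 10111111, weight = 7.
  m = 111 → c = 11101000, weight = 4.
Tally weights:
  weight 0: 1 codewords.
  weight 2: 1 codewords.
  weight 4: 2 codewords.
  weight 5: 3 codewords.
  weight 7: 1 codewords.
Minimum distance d = smallest w > 0 with A_w > 0 = 2.
Sanity: Σ A_w = 8 = 2^3 = 8 ✓.
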